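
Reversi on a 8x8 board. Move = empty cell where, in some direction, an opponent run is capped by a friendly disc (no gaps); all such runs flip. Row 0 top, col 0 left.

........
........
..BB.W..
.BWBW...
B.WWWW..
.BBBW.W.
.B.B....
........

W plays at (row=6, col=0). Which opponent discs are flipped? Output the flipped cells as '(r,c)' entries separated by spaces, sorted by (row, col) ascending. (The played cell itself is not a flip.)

Answer: (5,1)

Derivation:
Dir NW: edge -> no flip
Dir N: first cell '.' (not opp) -> no flip
Dir NE: opp run (5,1) capped by W -> flip
Dir W: edge -> no flip
Dir E: opp run (6,1), next='.' -> no flip
Dir SW: edge -> no flip
Dir S: first cell '.' (not opp) -> no flip
Dir SE: first cell '.' (not opp) -> no flip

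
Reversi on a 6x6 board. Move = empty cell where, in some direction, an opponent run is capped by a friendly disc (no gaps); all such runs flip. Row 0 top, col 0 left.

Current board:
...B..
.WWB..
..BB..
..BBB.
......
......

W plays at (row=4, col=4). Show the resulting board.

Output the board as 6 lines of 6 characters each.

Place W at (4,4); scan 8 dirs for brackets.
Dir NW: opp run (3,3) (2,2) capped by W -> flip
Dir N: opp run (3,4), next='.' -> no flip
Dir NE: first cell '.' (not opp) -> no flip
Dir W: first cell '.' (not opp) -> no flip
Dir E: first cell '.' (not opp) -> no flip
Dir SW: first cell '.' (not opp) -> no flip
Dir S: first cell '.' (not opp) -> no flip
Dir SE: first cell '.' (not opp) -> no flip
All flips: (2,2) (3,3)

Answer: ...B..
.WWB..
..WB..
..BWB.
....W.
......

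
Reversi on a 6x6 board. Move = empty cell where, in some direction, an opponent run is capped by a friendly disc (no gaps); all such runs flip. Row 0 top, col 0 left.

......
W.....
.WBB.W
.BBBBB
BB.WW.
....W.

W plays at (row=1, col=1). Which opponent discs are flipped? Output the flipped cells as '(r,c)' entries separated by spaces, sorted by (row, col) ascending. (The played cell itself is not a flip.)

Answer: (2,2) (3,3)

Derivation:
Dir NW: first cell '.' (not opp) -> no flip
Dir N: first cell '.' (not opp) -> no flip
Dir NE: first cell '.' (not opp) -> no flip
Dir W: first cell 'W' (not opp) -> no flip
Dir E: first cell '.' (not opp) -> no flip
Dir SW: first cell '.' (not opp) -> no flip
Dir S: first cell 'W' (not opp) -> no flip
Dir SE: opp run (2,2) (3,3) capped by W -> flip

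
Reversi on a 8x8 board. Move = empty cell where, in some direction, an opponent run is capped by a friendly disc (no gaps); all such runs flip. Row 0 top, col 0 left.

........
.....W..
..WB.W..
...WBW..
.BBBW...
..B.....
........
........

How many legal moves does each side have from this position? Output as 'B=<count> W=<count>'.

-- B to move --
(0,4): no bracket -> illegal
(0,5): no bracket -> illegal
(0,6): no bracket -> illegal
(1,1): no bracket -> illegal
(1,2): no bracket -> illegal
(1,3): no bracket -> illegal
(1,4): no bracket -> illegal
(1,6): flips 1 -> legal
(2,1): flips 1 -> legal
(2,4): flips 1 -> legal
(2,6): no bracket -> illegal
(3,1): no bracket -> illegal
(3,2): flips 1 -> legal
(3,6): flips 1 -> legal
(4,5): flips 1 -> legal
(4,6): no bracket -> illegal
(5,3): no bracket -> illegal
(5,4): flips 1 -> legal
(5,5): no bracket -> illegal
B mobility = 7
-- W to move --
(1,2): no bracket -> illegal
(1,3): flips 1 -> legal
(1,4): no bracket -> illegal
(2,4): flips 2 -> legal
(3,0): no bracket -> illegal
(3,1): no bracket -> illegal
(3,2): no bracket -> illegal
(4,0): flips 3 -> legal
(4,5): no bracket -> illegal
(5,0): no bracket -> illegal
(5,1): flips 1 -> legal
(5,3): flips 1 -> legal
(5,4): no bracket -> illegal
(6,1): flips 3 -> legal
(6,2): no bracket -> illegal
(6,3): no bracket -> illegal
W mobility = 6

Answer: B=7 W=6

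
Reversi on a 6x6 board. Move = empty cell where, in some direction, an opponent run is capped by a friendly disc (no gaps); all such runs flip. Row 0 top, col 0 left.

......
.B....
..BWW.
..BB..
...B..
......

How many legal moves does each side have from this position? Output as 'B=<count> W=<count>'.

Answer: B=4 W=4

Derivation:
-- B to move --
(1,2): no bracket -> illegal
(1,3): flips 1 -> legal
(1,4): flips 1 -> legal
(1,5): flips 1 -> legal
(2,5): flips 2 -> legal
(3,4): no bracket -> illegal
(3,5): no bracket -> illegal
B mobility = 4
-- W to move --
(0,0): no bracket -> illegal
(0,1): no bracket -> illegal
(0,2): no bracket -> illegal
(1,0): no bracket -> illegal
(1,2): no bracket -> illegal
(1,3): no bracket -> illegal
(2,0): no bracket -> illegal
(2,1): flips 1 -> legal
(3,1): no bracket -> illegal
(3,4): no bracket -> illegal
(4,1): flips 1 -> legal
(4,2): flips 1 -> legal
(4,4): no bracket -> illegal
(5,2): no bracket -> illegal
(5,3): flips 2 -> legal
(5,4): no bracket -> illegal
W mobility = 4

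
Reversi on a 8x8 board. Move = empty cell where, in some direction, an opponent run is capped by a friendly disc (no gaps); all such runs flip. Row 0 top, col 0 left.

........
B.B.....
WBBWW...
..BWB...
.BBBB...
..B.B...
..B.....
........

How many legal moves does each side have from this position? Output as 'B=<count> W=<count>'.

-- B to move --
(1,1): no bracket -> illegal
(1,3): flips 2 -> legal
(1,4): flips 2 -> legal
(1,5): flips 2 -> legal
(2,5): flips 2 -> legal
(3,0): flips 1 -> legal
(3,1): no bracket -> illegal
(3,5): no bracket -> illegal
B mobility = 5
-- W to move --
(0,0): flips 1 -> legal
(0,1): flips 1 -> legal
(0,2): no bracket -> illegal
(0,3): no bracket -> illegal
(1,1): flips 1 -> legal
(1,3): no bracket -> illegal
(2,5): no bracket -> illegal
(3,0): no bracket -> illegal
(3,1): flips 1 -> legal
(3,5): flips 1 -> legal
(4,0): no bracket -> illegal
(4,5): flips 1 -> legal
(5,0): flips 2 -> legal
(5,1): flips 1 -> legal
(5,3): flips 1 -> legal
(5,5): flips 1 -> legal
(6,1): no bracket -> illegal
(6,3): no bracket -> illegal
(6,4): flips 3 -> legal
(6,5): no bracket -> illegal
(7,1): no bracket -> illegal
(7,2): no bracket -> illegal
(7,3): no bracket -> illegal
W mobility = 11

Answer: B=5 W=11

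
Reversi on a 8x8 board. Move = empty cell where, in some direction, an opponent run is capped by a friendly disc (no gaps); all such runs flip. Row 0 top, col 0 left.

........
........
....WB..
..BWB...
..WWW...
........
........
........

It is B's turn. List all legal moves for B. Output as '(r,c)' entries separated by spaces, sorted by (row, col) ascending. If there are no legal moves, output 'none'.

Answer: (1,4) (2,3) (5,2) (5,4)

Derivation:
(1,3): no bracket -> illegal
(1,4): flips 1 -> legal
(1,5): no bracket -> illegal
(2,2): no bracket -> illegal
(2,3): flips 1 -> legal
(3,1): no bracket -> illegal
(3,5): no bracket -> illegal
(4,1): no bracket -> illegal
(4,5): no bracket -> illegal
(5,1): no bracket -> illegal
(5,2): flips 2 -> legal
(5,3): no bracket -> illegal
(5,4): flips 2 -> legal
(5,5): no bracket -> illegal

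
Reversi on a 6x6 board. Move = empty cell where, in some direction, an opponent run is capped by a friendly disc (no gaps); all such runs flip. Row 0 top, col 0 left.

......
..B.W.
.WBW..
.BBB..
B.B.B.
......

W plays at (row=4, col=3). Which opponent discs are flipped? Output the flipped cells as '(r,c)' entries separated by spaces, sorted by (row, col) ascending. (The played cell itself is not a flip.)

Answer: (3,2) (3,3)

Derivation:
Dir NW: opp run (3,2) capped by W -> flip
Dir N: opp run (3,3) capped by W -> flip
Dir NE: first cell '.' (not opp) -> no flip
Dir W: opp run (4,2), next='.' -> no flip
Dir E: opp run (4,4), next='.' -> no flip
Dir SW: first cell '.' (not opp) -> no flip
Dir S: first cell '.' (not opp) -> no flip
Dir SE: first cell '.' (not opp) -> no flip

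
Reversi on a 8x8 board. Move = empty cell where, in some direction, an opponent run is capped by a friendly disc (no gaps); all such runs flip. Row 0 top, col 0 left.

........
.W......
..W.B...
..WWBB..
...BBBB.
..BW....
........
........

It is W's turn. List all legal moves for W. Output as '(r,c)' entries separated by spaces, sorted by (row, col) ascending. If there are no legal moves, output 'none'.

(1,3): no bracket -> illegal
(1,4): no bracket -> illegal
(1,5): flips 1 -> legal
(2,3): no bracket -> illegal
(2,5): no bracket -> illegal
(2,6): flips 2 -> legal
(3,6): flips 2 -> legal
(3,7): no bracket -> illegal
(4,1): no bracket -> illegal
(4,2): no bracket -> illegal
(4,7): no bracket -> illegal
(5,1): flips 1 -> legal
(5,4): flips 1 -> legal
(5,5): flips 1 -> legal
(5,6): no bracket -> illegal
(5,7): no bracket -> illegal
(6,1): no bracket -> illegal
(6,2): no bracket -> illegal
(6,3): no bracket -> illegal

Answer: (1,5) (2,6) (3,6) (5,1) (5,4) (5,5)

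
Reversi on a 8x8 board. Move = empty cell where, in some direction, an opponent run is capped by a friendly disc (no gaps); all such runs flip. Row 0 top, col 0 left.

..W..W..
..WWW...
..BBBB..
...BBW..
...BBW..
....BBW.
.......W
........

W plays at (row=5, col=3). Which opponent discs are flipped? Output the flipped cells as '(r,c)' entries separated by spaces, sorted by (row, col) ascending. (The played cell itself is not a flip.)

Answer: (2,3) (3,3) (4,3) (4,4) (5,4) (5,5)

Derivation:
Dir NW: first cell '.' (not opp) -> no flip
Dir N: opp run (4,3) (3,3) (2,3) capped by W -> flip
Dir NE: opp run (4,4) capped by W -> flip
Dir W: first cell '.' (not opp) -> no flip
Dir E: opp run (5,4) (5,5) capped by W -> flip
Dir SW: first cell '.' (not opp) -> no flip
Dir S: first cell '.' (not opp) -> no flip
Dir SE: first cell '.' (not opp) -> no flip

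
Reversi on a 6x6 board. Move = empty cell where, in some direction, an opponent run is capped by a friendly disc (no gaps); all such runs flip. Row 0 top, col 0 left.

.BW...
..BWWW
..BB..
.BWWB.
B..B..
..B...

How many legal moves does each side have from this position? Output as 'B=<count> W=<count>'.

-- B to move --
(0,3): flips 2 -> legal
(0,4): flips 1 -> legal
(0,5): flips 1 -> legal
(1,1): no bracket -> illegal
(2,1): flips 1 -> legal
(2,4): no bracket -> illegal
(2,5): no bracket -> illegal
(4,1): flips 1 -> legal
(4,2): flips 1 -> legal
(4,4): flips 1 -> legal
B mobility = 7
-- W to move --
(0,0): flips 1 -> legal
(0,3): no bracket -> illegal
(1,0): no bracket -> illegal
(1,1): flips 2 -> legal
(2,0): no bracket -> illegal
(2,1): no bracket -> illegal
(2,4): no bracket -> illegal
(2,5): no bracket -> illegal
(3,0): flips 1 -> legal
(3,5): flips 1 -> legal
(4,1): no bracket -> illegal
(4,2): no bracket -> illegal
(4,4): no bracket -> illegal
(4,5): no bracket -> illegal
(5,0): no bracket -> illegal
(5,1): no bracket -> illegal
(5,3): flips 1 -> legal
(5,4): flips 1 -> legal
W mobility = 6

Answer: B=7 W=6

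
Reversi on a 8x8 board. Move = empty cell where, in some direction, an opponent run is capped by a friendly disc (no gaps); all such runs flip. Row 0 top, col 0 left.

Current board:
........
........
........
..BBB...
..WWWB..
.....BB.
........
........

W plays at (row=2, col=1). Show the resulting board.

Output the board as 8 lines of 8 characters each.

Answer: ........
........
.W......
..WBB...
..WWWB..
.....BB.
........
........

Derivation:
Place W at (2,1); scan 8 dirs for brackets.
Dir NW: first cell '.' (not opp) -> no flip
Dir N: first cell '.' (not opp) -> no flip
Dir NE: first cell '.' (not opp) -> no flip
Dir W: first cell '.' (not opp) -> no flip
Dir E: first cell '.' (not opp) -> no flip
Dir SW: first cell '.' (not opp) -> no flip
Dir S: first cell '.' (not opp) -> no flip
Dir SE: opp run (3,2) capped by W -> flip
All flips: (3,2)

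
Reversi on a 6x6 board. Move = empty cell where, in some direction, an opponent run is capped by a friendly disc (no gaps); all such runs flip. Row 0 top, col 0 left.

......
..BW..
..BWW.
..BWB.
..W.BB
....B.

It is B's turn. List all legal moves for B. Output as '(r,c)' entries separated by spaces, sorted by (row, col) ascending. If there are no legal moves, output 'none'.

Answer: (0,4) (1,4) (2,5) (5,2)

Derivation:
(0,2): no bracket -> illegal
(0,3): no bracket -> illegal
(0,4): flips 1 -> legal
(1,4): flips 3 -> legal
(1,5): no bracket -> illegal
(2,5): flips 2 -> legal
(3,1): no bracket -> illegal
(3,5): no bracket -> illegal
(4,1): no bracket -> illegal
(4,3): no bracket -> illegal
(5,1): no bracket -> illegal
(5,2): flips 1 -> legal
(5,3): no bracket -> illegal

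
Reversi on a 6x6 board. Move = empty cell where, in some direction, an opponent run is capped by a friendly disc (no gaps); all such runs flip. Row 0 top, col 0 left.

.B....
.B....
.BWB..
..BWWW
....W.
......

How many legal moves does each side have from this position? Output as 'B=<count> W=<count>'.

-- B to move --
(1,2): flips 1 -> legal
(1,3): no bracket -> illegal
(2,4): no bracket -> illegal
(2,5): no bracket -> illegal
(3,1): no bracket -> illegal
(4,2): no bracket -> illegal
(4,3): flips 1 -> legal
(4,5): flips 1 -> legal
(5,3): no bracket -> illegal
(5,4): no bracket -> illegal
(5,5): flips 3 -> legal
B mobility = 4
-- W to move --
(0,0): flips 1 -> legal
(0,2): no bracket -> illegal
(1,0): no bracket -> illegal
(1,2): flips 1 -> legal
(1,3): flips 1 -> legal
(1,4): no bracket -> illegal
(2,0): flips 1 -> legal
(2,4): flips 1 -> legal
(3,0): no bracket -> illegal
(3,1): flips 1 -> legal
(4,1): no bracket -> illegal
(4,2): flips 1 -> legal
(4,3): no bracket -> illegal
W mobility = 7

Answer: B=4 W=7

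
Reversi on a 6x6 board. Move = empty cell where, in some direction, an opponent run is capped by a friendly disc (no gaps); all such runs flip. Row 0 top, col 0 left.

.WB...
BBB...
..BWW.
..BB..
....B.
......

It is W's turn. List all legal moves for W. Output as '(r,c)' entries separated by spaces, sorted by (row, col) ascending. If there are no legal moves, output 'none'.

(0,0): no bracket -> illegal
(0,3): flips 1 -> legal
(1,3): no bracket -> illegal
(2,0): no bracket -> illegal
(2,1): flips 2 -> legal
(3,1): no bracket -> illegal
(3,4): no bracket -> illegal
(3,5): no bracket -> illegal
(4,1): flips 1 -> legal
(4,2): flips 1 -> legal
(4,3): flips 1 -> legal
(4,5): no bracket -> illegal
(5,3): no bracket -> illegal
(5,4): no bracket -> illegal
(5,5): no bracket -> illegal

Answer: (0,3) (2,1) (4,1) (4,2) (4,3)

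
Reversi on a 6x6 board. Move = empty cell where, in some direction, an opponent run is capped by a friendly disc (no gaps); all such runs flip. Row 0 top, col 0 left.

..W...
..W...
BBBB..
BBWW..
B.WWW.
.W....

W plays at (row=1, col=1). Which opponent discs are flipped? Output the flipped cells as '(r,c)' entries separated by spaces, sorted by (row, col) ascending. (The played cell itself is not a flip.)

Answer: (2,2)

Derivation:
Dir NW: first cell '.' (not opp) -> no flip
Dir N: first cell '.' (not opp) -> no flip
Dir NE: first cell 'W' (not opp) -> no flip
Dir W: first cell '.' (not opp) -> no flip
Dir E: first cell 'W' (not opp) -> no flip
Dir SW: opp run (2,0), next=edge -> no flip
Dir S: opp run (2,1) (3,1), next='.' -> no flip
Dir SE: opp run (2,2) capped by W -> flip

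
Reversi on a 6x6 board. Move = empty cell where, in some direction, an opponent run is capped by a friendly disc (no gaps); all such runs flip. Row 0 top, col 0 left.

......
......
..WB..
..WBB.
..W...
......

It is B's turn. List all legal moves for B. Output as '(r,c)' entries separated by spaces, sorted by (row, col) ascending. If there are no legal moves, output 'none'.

(1,1): flips 1 -> legal
(1,2): no bracket -> illegal
(1,3): no bracket -> illegal
(2,1): flips 1 -> legal
(3,1): flips 1 -> legal
(4,1): flips 1 -> legal
(4,3): no bracket -> illegal
(5,1): flips 1 -> legal
(5,2): no bracket -> illegal
(5,3): no bracket -> illegal

Answer: (1,1) (2,1) (3,1) (4,1) (5,1)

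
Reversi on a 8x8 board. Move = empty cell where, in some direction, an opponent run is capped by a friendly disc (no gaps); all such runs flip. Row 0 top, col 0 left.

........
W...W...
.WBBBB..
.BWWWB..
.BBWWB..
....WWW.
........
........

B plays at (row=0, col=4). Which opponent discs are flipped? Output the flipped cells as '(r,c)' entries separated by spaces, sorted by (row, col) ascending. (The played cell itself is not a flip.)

Dir NW: edge -> no flip
Dir N: edge -> no flip
Dir NE: edge -> no flip
Dir W: first cell '.' (not opp) -> no flip
Dir E: first cell '.' (not opp) -> no flip
Dir SW: first cell '.' (not opp) -> no flip
Dir S: opp run (1,4) capped by B -> flip
Dir SE: first cell '.' (not opp) -> no flip

Answer: (1,4)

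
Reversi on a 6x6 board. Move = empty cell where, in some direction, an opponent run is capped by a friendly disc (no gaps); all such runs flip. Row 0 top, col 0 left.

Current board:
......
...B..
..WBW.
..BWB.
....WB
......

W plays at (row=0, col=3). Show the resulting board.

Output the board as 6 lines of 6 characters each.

Place W at (0,3); scan 8 dirs for brackets.
Dir NW: edge -> no flip
Dir N: edge -> no flip
Dir NE: edge -> no flip
Dir W: first cell '.' (not opp) -> no flip
Dir E: first cell '.' (not opp) -> no flip
Dir SW: first cell '.' (not opp) -> no flip
Dir S: opp run (1,3) (2,3) capped by W -> flip
Dir SE: first cell '.' (not opp) -> no flip
All flips: (1,3) (2,3)

Answer: ...W..
...W..
..WWW.
..BWB.
....WB
......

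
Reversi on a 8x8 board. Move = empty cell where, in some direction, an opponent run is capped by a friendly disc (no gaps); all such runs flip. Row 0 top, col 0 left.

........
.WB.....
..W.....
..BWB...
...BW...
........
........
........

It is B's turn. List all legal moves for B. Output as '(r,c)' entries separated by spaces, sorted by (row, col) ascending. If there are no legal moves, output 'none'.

(0,0): no bracket -> illegal
(0,1): no bracket -> illegal
(0,2): no bracket -> illegal
(1,0): flips 1 -> legal
(1,3): no bracket -> illegal
(2,0): no bracket -> illegal
(2,1): no bracket -> illegal
(2,3): flips 1 -> legal
(2,4): no bracket -> illegal
(3,1): no bracket -> illegal
(3,5): no bracket -> illegal
(4,2): no bracket -> illegal
(4,5): flips 1 -> legal
(5,3): no bracket -> illegal
(5,4): flips 1 -> legal
(5,5): no bracket -> illegal

Answer: (1,0) (2,3) (4,5) (5,4)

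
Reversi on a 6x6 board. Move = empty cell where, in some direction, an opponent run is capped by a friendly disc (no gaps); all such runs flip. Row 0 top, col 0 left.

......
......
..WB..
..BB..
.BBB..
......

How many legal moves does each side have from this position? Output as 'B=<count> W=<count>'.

Answer: B=3 W=3

Derivation:
-- B to move --
(1,1): flips 1 -> legal
(1,2): flips 1 -> legal
(1,3): no bracket -> illegal
(2,1): flips 1 -> legal
(3,1): no bracket -> illegal
B mobility = 3
-- W to move --
(1,2): no bracket -> illegal
(1,3): no bracket -> illegal
(1,4): no bracket -> illegal
(2,1): no bracket -> illegal
(2,4): flips 1 -> legal
(3,0): no bracket -> illegal
(3,1): no bracket -> illegal
(3,4): no bracket -> illegal
(4,0): no bracket -> illegal
(4,4): flips 1 -> legal
(5,0): no bracket -> illegal
(5,1): no bracket -> illegal
(5,2): flips 2 -> legal
(5,3): no bracket -> illegal
(5,4): no bracket -> illegal
W mobility = 3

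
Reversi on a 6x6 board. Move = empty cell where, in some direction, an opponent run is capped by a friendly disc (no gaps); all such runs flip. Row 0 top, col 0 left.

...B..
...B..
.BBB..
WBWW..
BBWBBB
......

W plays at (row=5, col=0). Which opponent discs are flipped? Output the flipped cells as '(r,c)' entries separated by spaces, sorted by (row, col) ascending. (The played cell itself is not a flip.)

Dir NW: edge -> no flip
Dir N: opp run (4,0) capped by W -> flip
Dir NE: opp run (4,1) capped by W -> flip
Dir W: edge -> no flip
Dir E: first cell '.' (not opp) -> no flip
Dir SW: edge -> no flip
Dir S: edge -> no flip
Dir SE: edge -> no flip

Answer: (4,0) (4,1)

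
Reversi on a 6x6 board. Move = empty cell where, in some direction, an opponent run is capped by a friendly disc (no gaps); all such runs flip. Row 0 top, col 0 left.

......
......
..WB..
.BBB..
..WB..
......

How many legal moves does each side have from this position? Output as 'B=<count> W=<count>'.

-- B to move --
(1,1): flips 1 -> legal
(1,2): flips 1 -> legal
(1,3): flips 1 -> legal
(2,1): flips 1 -> legal
(4,1): flips 1 -> legal
(5,1): flips 1 -> legal
(5,2): flips 1 -> legal
(5,3): flips 1 -> legal
B mobility = 8
-- W to move --
(1,2): no bracket -> illegal
(1,3): no bracket -> illegal
(1,4): no bracket -> illegal
(2,0): flips 1 -> legal
(2,1): no bracket -> illegal
(2,4): flips 2 -> legal
(3,0): no bracket -> illegal
(3,4): no bracket -> illegal
(4,0): flips 1 -> legal
(4,1): no bracket -> illegal
(4,4): flips 2 -> legal
(5,2): no bracket -> illegal
(5,3): no bracket -> illegal
(5,4): no bracket -> illegal
W mobility = 4

Answer: B=8 W=4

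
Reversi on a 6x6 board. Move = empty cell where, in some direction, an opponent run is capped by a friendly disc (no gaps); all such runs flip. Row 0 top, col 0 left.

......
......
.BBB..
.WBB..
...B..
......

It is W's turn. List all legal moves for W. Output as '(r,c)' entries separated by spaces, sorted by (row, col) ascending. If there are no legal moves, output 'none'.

(1,0): no bracket -> illegal
(1,1): flips 1 -> legal
(1,2): no bracket -> illegal
(1,3): flips 1 -> legal
(1,4): no bracket -> illegal
(2,0): no bracket -> illegal
(2,4): no bracket -> illegal
(3,0): no bracket -> illegal
(3,4): flips 2 -> legal
(4,1): no bracket -> illegal
(4,2): no bracket -> illegal
(4,4): no bracket -> illegal
(5,2): no bracket -> illegal
(5,3): no bracket -> illegal
(5,4): no bracket -> illegal

Answer: (1,1) (1,3) (3,4)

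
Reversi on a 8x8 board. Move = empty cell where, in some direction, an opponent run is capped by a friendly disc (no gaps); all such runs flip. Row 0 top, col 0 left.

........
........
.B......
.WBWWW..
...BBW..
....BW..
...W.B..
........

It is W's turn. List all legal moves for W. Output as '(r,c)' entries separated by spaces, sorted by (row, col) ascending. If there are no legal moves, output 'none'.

Answer: (1,1) (4,2) (5,2) (5,3) (6,4) (7,5)

Derivation:
(1,0): no bracket -> illegal
(1,1): flips 1 -> legal
(1,2): no bracket -> illegal
(2,0): no bracket -> illegal
(2,2): no bracket -> illegal
(2,3): no bracket -> illegal
(3,0): no bracket -> illegal
(4,1): no bracket -> illegal
(4,2): flips 2 -> legal
(5,2): flips 1 -> legal
(5,3): flips 3 -> legal
(5,6): no bracket -> illegal
(6,4): flips 2 -> legal
(6,6): no bracket -> illegal
(7,4): no bracket -> illegal
(7,5): flips 1 -> legal
(7,6): no bracket -> illegal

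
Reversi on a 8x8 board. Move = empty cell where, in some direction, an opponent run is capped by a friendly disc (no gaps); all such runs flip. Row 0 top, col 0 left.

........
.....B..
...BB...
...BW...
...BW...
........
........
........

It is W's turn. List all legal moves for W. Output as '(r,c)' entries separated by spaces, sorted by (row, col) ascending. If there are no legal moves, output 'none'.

(0,4): no bracket -> illegal
(0,5): no bracket -> illegal
(0,6): no bracket -> illegal
(1,2): flips 1 -> legal
(1,3): no bracket -> illegal
(1,4): flips 1 -> legal
(1,6): no bracket -> illegal
(2,2): flips 1 -> legal
(2,5): no bracket -> illegal
(2,6): no bracket -> illegal
(3,2): flips 1 -> legal
(3,5): no bracket -> illegal
(4,2): flips 1 -> legal
(5,2): flips 1 -> legal
(5,3): no bracket -> illegal
(5,4): no bracket -> illegal

Answer: (1,2) (1,4) (2,2) (3,2) (4,2) (5,2)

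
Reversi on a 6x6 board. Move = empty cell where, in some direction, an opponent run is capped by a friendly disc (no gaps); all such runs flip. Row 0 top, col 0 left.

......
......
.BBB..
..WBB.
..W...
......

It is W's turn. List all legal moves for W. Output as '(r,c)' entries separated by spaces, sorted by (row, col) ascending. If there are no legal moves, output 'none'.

Answer: (1,0) (1,2) (1,4) (2,4) (3,5)

Derivation:
(1,0): flips 1 -> legal
(1,1): no bracket -> illegal
(1,2): flips 1 -> legal
(1,3): no bracket -> illegal
(1,4): flips 1 -> legal
(2,0): no bracket -> illegal
(2,4): flips 1 -> legal
(2,5): no bracket -> illegal
(3,0): no bracket -> illegal
(3,1): no bracket -> illegal
(3,5): flips 2 -> legal
(4,3): no bracket -> illegal
(4,4): no bracket -> illegal
(4,5): no bracket -> illegal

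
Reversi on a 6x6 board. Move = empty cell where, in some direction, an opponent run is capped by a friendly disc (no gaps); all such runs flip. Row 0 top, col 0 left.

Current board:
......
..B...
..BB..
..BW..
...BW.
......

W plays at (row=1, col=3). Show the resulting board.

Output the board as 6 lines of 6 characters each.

Answer: ......
..BW..
..BW..
..BW..
...BW.
......

Derivation:
Place W at (1,3); scan 8 dirs for brackets.
Dir NW: first cell '.' (not opp) -> no flip
Dir N: first cell '.' (not opp) -> no flip
Dir NE: first cell '.' (not opp) -> no flip
Dir W: opp run (1,2), next='.' -> no flip
Dir E: first cell '.' (not opp) -> no flip
Dir SW: opp run (2,2), next='.' -> no flip
Dir S: opp run (2,3) capped by W -> flip
Dir SE: first cell '.' (not opp) -> no flip
All flips: (2,3)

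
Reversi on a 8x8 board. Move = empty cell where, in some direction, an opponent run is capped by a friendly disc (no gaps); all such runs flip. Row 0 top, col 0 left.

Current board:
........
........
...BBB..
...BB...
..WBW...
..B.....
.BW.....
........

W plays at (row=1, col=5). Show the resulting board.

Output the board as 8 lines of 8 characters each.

Place W at (1,5); scan 8 dirs for brackets.
Dir NW: first cell '.' (not opp) -> no flip
Dir N: first cell '.' (not opp) -> no flip
Dir NE: first cell '.' (not opp) -> no flip
Dir W: first cell '.' (not opp) -> no flip
Dir E: first cell '.' (not opp) -> no flip
Dir SW: opp run (2,4) (3,3) capped by W -> flip
Dir S: opp run (2,5), next='.' -> no flip
Dir SE: first cell '.' (not opp) -> no flip
All flips: (2,4) (3,3)

Answer: ........
.....W..
...BWB..
...WB...
..WBW...
..B.....
.BW.....
........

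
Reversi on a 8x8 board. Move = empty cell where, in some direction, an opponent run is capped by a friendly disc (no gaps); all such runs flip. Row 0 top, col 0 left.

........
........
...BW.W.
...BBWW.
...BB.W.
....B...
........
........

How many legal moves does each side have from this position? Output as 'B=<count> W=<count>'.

Answer: B=5 W=5

Derivation:
-- B to move --
(1,3): no bracket -> illegal
(1,4): flips 1 -> legal
(1,5): flips 1 -> legal
(1,6): no bracket -> illegal
(1,7): flips 2 -> legal
(2,5): flips 1 -> legal
(2,7): no bracket -> illegal
(3,7): flips 2 -> legal
(4,5): no bracket -> illegal
(4,7): no bracket -> illegal
(5,5): no bracket -> illegal
(5,6): no bracket -> illegal
(5,7): no bracket -> illegal
B mobility = 5
-- W to move --
(1,2): no bracket -> illegal
(1,3): no bracket -> illegal
(1,4): no bracket -> illegal
(2,2): flips 1 -> legal
(2,5): no bracket -> illegal
(3,2): flips 2 -> legal
(4,2): flips 1 -> legal
(4,5): no bracket -> illegal
(5,2): no bracket -> illegal
(5,3): flips 1 -> legal
(5,5): no bracket -> illegal
(6,3): no bracket -> illegal
(6,4): flips 3 -> legal
(6,5): no bracket -> illegal
W mobility = 5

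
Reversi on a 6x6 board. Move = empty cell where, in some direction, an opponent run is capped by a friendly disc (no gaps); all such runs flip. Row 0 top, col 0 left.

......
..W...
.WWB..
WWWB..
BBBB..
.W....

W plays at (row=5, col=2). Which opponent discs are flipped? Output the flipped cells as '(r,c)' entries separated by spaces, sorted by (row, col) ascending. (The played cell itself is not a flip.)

Dir NW: opp run (4,1) capped by W -> flip
Dir N: opp run (4,2) capped by W -> flip
Dir NE: opp run (4,3), next='.' -> no flip
Dir W: first cell 'W' (not opp) -> no flip
Dir E: first cell '.' (not opp) -> no flip
Dir SW: edge -> no flip
Dir S: edge -> no flip
Dir SE: edge -> no flip

Answer: (4,1) (4,2)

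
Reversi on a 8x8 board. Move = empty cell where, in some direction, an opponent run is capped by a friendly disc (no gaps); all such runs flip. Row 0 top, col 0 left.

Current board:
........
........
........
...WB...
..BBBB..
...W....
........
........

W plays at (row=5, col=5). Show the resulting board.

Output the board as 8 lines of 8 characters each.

Place W at (5,5); scan 8 dirs for brackets.
Dir NW: opp run (4,4) capped by W -> flip
Dir N: opp run (4,5), next='.' -> no flip
Dir NE: first cell '.' (not opp) -> no flip
Dir W: first cell '.' (not opp) -> no flip
Dir E: first cell '.' (not opp) -> no flip
Dir SW: first cell '.' (not opp) -> no flip
Dir S: first cell '.' (not opp) -> no flip
Dir SE: first cell '.' (not opp) -> no flip
All flips: (4,4)

Answer: ........
........
........
...WB...
..BBWB..
...W.W..
........
........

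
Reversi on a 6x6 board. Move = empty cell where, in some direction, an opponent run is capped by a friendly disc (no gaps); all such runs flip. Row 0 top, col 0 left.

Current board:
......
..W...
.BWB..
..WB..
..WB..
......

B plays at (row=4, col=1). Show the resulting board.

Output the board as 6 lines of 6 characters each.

Place B at (4,1); scan 8 dirs for brackets.
Dir NW: first cell '.' (not opp) -> no flip
Dir N: first cell '.' (not opp) -> no flip
Dir NE: opp run (3,2) capped by B -> flip
Dir W: first cell '.' (not opp) -> no flip
Dir E: opp run (4,2) capped by B -> flip
Dir SW: first cell '.' (not opp) -> no flip
Dir S: first cell '.' (not opp) -> no flip
Dir SE: first cell '.' (not opp) -> no flip
All flips: (3,2) (4,2)

Answer: ......
..W...
.BWB..
..BB..
.BBB..
......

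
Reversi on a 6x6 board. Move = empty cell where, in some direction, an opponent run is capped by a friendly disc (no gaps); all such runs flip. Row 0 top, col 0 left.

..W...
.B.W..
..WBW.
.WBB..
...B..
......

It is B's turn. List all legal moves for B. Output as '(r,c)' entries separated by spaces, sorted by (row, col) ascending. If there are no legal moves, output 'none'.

Answer: (0,3) (1,2) (1,5) (2,1) (2,5) (3,0)

Derivation:
(0,1): no bracket -> illegal
(0,3): flips 1 -> legal
(0,4): no bracket -> illegal
(1,2): flips 1 -> legal
(1,4): no bracket -> illegal
(1,5): flips 1 -> legal
(2,0): no bracket -> illegal
(2,1): flips 1 -> legal
(2,5): flips 1 -> legal
(3,0): flips 1 -> legal
(3,4): no bracket -> illegal
(3,5): no bracket -> illegal
(4,0): no bracket -> illegal
(4,1): no bracket -> illegal
(4,2): no bracket -> illegal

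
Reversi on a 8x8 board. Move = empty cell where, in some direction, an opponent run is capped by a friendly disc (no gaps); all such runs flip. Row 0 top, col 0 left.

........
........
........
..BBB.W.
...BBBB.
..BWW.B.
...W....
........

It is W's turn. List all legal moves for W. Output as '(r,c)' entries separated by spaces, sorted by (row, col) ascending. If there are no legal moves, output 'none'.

(2,1): flips 2 -> legal
(2,2): no bracket -> illegal
(2,3): flips 2 -> legal
(2,4): flips 2 -> legal
(2,5): no bracket -> illegal
(3,1): no bracket -> illegal
(3,5): flips 1 -> legal
(3,7): no bracket -> illegal
(4,1): flips 1 -> legal
(4,2): no bracket -> illegal
(4,7): no bracket -> illegal
(5,1): flips 1 -> legal
(5,5): no bracket -> illegal
(5,7): no bracket -> illegal
(6,1): no bracket -> illegal
(6,2): no bracket -> illegal
(6,5): no bracket -> illegal
(6,6): flips 2 -> legal
(6,7): no bracket -> illegal

Answer: (2,1) (2,3) (2,4) (3,5) (4,1) (5,1) (6,6)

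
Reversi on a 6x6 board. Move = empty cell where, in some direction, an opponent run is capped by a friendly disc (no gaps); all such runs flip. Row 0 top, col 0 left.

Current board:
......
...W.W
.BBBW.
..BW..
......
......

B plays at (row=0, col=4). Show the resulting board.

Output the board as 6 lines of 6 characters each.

Place B at (0,4); scan 8 dirs for brackets.
Dir NW: edge -> no flip
Dir N: edge -> no flip
Dir NE: edge -> no flip
Dir W: first cell '.' (not opp) -> no flip
Dir E: first cell '.' (not opp) -> no flip
Dir SW: opp run (1,3) capped by B -> flip
Dir S: first cell '.' (not opp) -> no flip
Dir SE: opp run (1,5), next=edge -> no flip
All flips: (1,3)

Answer: ....B.
...B.W
.BBBW.
..BW..
......
......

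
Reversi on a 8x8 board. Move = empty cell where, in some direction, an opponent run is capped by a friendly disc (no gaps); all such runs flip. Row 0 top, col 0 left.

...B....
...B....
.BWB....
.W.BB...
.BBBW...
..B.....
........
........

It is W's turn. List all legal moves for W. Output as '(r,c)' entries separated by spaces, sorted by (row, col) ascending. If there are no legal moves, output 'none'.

(0,2): no bracket -> illegal
(0,4): flips 1 -> legal
(1,0): no bracket -> illegal
(1,1): flips 1 -> legal
(1,2): no bracket -> illegal
(1,4): no bracket -> illegal
(2,0): flips 1 -> legal
(2,4): flips 2 -> legal
(2,5): no bracket -> illegal
(3,0): no bracket -> illegal
(3,2): no bracket -> illegal
(3,5): no bracket -> illegal
(4,0): flips 3 -> legal
(4,5): no bracket -> illegal
(5,0): no bracket -> illegal
(5,1): flips 1 -> legal
(5,3): flips 1 -> legal
(5,4): no bracket -> illegal
(6,1): no bracket -> illegal
(6,2): no bracket -> illegal
(6,3): no bracket -> illegal

Answer: (0,4) (1,1) (2,0) (2,4) (4,0) (5,1) (5,3)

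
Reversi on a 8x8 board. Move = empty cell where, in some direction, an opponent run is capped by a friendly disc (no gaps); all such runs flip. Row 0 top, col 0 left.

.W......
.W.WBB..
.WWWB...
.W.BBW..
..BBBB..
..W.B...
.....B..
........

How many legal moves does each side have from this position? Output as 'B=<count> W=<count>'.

Answer: B=12 W=7

Derivation:
-- B to move --
(0,0): flips 2 -> legal
(0,2): flips 1 -> legal
(0,3): flips 2 -> legal
(0,4): no bracket -> illegal
(1,0): no bracket -> illegal
(1,2): flips 2 -> legal
(2,0): flips 4 -> legal
(2,5): flips 1 -> legal
(2,6): flips 1 -> legal
(3,0): no bracket -> illegal
(3,2): flips 1 -> legal
(3,6): flips 1 -> legal
(4,0): no bracket -> illegal
(4,1): no bracket -> illegal
(4,6): flips 1 -> legal
(5,1): no bracket -> illegal
(5,3): no bracket -> illegal
(6,1): flips 1 -> legal
(6,2): flips 1 -> legal
(6,3): no bracket -> illegal
B mobility = 12
-- W to move --
(0,3): no bracket -> illegal
(0,4): no bracket -> illegal
(0,5): flips 1 -> legal
(0,6): no bracket -> illegal
(1,6): flips 2 -> legal
(2,5): flips 3 -> legal
(2,6): no bracket -> illegal
(3,2): flips 3 -> legal
(3,6): no bracket -> illegal
(4,1): no bracket -> illegal
(4,6): no bracket -> illegal
(5,1): no bracket -> illegal
(5,3): flips 4 -> legal
(5,5): flips 3 -> legal
(5,6): flips 2 -> legal
(6,3): no bracket -> illegal
(6,4): no bracket -> illegal
(6,6): no bracket -> illegal
(7,4): no bracket -> illegal
(7,5): no bracket -> illegal
(7,6): no bracket -> illegal
W mobility = 7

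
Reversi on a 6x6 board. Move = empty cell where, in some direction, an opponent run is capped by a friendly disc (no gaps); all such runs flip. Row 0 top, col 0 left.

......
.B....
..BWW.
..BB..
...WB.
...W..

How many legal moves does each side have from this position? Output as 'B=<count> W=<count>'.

-- B to move --
(1,2): no bracket -> illegal
(1,3): flips 1 -> legal
(1,4): flips 1 -> legal
(1,5): flips 1 -> legal
(2,5): flips 2 -> legal
(3,4): no bracket -> illegal
(3,5): no bracket -> illegal
(4,2): flips 1 -> legal
(5,2): no bracket -> illegal
(5,4): flips 1 -> legal
B mobility = 6
-- W to move --
(0,0): no bracket -> illegal
(0,1): no bracket -> illegal
(0,2): no bracket -> illegal
(1,0): no bracket -> illegal
(1,2): no bracket -> illegal
(1,3): no bracket -> illegal
(2,0): no bracket -> illegal
(2,1): flips 2 -> legal
(3,1): no bracket -> illegal
(3,4): no bracket -> illegal
(3,5): flips 1 -> legal
(4,1): flips 1 -> legal
(4,2): flips 1 -> legal
(4,5): flips 1 -> legal
(5,4): no bracket -> illegal
(5,5): no bracket -> illegal
W mobility = 5

Answer: B=6 W=5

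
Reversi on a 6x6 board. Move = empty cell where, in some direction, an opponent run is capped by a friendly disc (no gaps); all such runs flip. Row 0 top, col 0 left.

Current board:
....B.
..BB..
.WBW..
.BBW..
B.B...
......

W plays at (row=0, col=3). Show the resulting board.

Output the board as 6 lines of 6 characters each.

Place W at (0,3); scan 8 dirs for brackets.
Dir NW: edge -> no flip
Dir N: edge -> no flip
Dir NE: edge -> no flip
Dir W: first cell '.' (not opp) -> no flip
Dir E: opp run (0,4), next='.' -> no flip
Dir SW: opp run (1,2) capped by W -> flip
Dir S: opp run (1,3) capped by W -> flip
Dir SE: first cell '.' (not opp) -> no flip
All flips: (1,2) (1,3)

Answer: ...WB.
..WW..
.WBW..
.BBW..
B.B...
......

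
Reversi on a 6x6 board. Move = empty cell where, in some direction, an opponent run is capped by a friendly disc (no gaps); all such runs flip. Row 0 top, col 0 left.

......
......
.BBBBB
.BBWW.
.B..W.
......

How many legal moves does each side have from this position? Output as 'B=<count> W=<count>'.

-- B to move --
(3,5): flips 2 -> legal
(4,2): flips 1 -> legal
(4,3): flips 2 -> legal
(4,5): flips 1 -> legal
(5,3): no bracket -> illegal
(5,4): flips 2 -> legal
(5,5): flips 2 -> legal
B mobility = 6
-- W to move --
(1,0): no bracket -> illegal
(1,1): flips 1 -> legal
(1,2): flips 1 -> legal
(1,3): flips 1 -> legal
(1,4): flips 1 -> legal
(1,5): flips 1 -> legal
(2,0): no bracket -> illegal
(3,0): flips 2 -> legal
(3,5): no bracket -> illegal
(4,0): no bracket -> illegal
(4,2): no bracket -> illegal
(4,3): no bracket -> illegal
(5,0): no bracket -> illegal
(5,1): no bracket -> illegal
(5,2): no bracket -> illegal
W mobility = 6

Answer: B=6 W=6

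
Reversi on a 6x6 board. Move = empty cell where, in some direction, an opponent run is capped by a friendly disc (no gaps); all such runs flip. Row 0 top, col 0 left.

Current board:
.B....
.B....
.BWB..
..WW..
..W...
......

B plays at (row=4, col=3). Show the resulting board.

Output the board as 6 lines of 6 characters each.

Answer: .B....
.B....
.BWB..
..BB..
..WB..
......

Derivation:
Place B at (4,3); scan 8 dirs for brackets.
Dir NW: opp run (3,2) capped by B -> flip
Dir N: opp run (3,3) capped by B -> flip
Dir NE: first cell '.' (not opp) -> no flip
Dir W: opp run (4,2), next='.' -> no flip
Dir E: first cell '.' (not opp) -> no flip
Dir SW: first cell '.' (not opp) -> no flip
Dir S: first cell '.' (not opp) -> no flip
Dir SE: first cell '.' (not opp) -> no flip
All flips: (3,2) (3,3)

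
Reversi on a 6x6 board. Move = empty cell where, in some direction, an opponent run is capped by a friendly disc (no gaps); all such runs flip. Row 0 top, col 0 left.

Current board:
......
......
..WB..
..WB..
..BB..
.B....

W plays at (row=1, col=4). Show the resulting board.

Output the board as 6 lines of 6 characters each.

Place W at (1,4); scan 8 dirs for brackets.
Dir NW: first cell '.' (not opp) -> no flip
Dir N: first cell '.' (not opp) -> no flip
Dir NE: first cell '.' (not opp) -> no flip
Dir W: first cell '.' (not opp) -> no flip
Dir E: first cell '.' (not opp) -> no flip
Dir SW: opp run (2,3) capped by W -> flip
Dir S: first cell '.' (not opp) -> no flip
Dir SE: first cell '.' (not opp) -> no flip
All flips: (2,3)

Answer: ......
....W.
..WW..
..WB..
..BB..
.B....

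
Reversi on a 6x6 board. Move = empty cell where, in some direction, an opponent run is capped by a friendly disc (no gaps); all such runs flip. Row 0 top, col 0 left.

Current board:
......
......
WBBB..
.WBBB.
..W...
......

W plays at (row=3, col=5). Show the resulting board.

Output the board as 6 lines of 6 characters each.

Answer: ......
......
WBBB..
.WWWWW
..W...
......

Derivation:
Place W at (3,5); scan 8 dirs for brackets.
Dir NW: first cell '.' (not opp) -> no flip
Dir N: first cell '.' (not opp) -> no flip
Dir NE: edge -> no flip
Dir W: opp run (3,4) (3,3) (3,2) capped by W -> flip
Dir E: edge -> no flip
Dir SW: first cell '.' (not opp) -> no flip
Dir S: first cell '.' (not opp) -> no flip
Dir SE: edge -> no flip
All flips: (3,2) (3,3) (3,4)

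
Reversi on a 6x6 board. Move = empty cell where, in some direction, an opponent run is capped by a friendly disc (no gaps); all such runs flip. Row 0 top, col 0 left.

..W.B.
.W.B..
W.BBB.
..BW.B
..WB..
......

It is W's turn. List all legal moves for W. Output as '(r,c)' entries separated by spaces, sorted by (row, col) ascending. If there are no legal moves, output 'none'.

(0,3): flips 2 -> legal
(0,5): no bracket -> illegal
(1,2): flips 2 -> legal
(1,4): no bracket -> illegal
(1,5): flips 1 -> legal
(2,1): no bracket -> illegal
(2,5): no bracket -> illegal
(3,1): flips 1 -> legal
(3,4): no bracket -> illegal
(4,1): no bracket -> illegal
(4,4): flips 1 -> legal
(4,5): no bracket -> illegal
(5,2): no bracket -> illegal
(5,3): flips 1 -> legal
(5,4): no bracket -> illegal

Answer: (0,3) (1,2) (1,5) (3,1) (4,4) (5,3)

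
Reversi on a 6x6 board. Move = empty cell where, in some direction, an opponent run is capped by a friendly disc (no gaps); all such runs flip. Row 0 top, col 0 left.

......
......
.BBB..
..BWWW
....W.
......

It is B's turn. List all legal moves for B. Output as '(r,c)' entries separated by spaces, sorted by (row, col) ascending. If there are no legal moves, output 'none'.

(2,4): no bracket -> illegal
(2,5): no bracket -> illegal
(4,2): no bracket -> illegal
(4,3): flips 1 -> legal
(4,5): flips 1 -> legal
(5,3): no bracket -> illegal
(5,4): no bracket -> illegal
(5,5): flips 2 -> legal

Answer: (4,3) (4,5) (5,5)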